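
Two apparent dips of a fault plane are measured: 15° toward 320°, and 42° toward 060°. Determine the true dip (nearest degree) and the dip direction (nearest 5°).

true dip 45°, dip direction 035°

The two traces are lines in the plane: v₁ = (sin 320°·cos 15°, cos 320°·cos 15°, −sin 15°), v₂ = (sin 60°·cos 42°, cos 60°·cos 42°, −sin 42°).
Cross product v₁ × v₂ gives the pole to the plane: n ∝ (0.399, 0.582, 0.707).
Dip δ = arctan(|n_h|/n_z) = arctan(0.706/0.707) = 44.9°.
The horizontal component of n points toward azimuth atan2(n_x, n_y) = 34°, the dip direction.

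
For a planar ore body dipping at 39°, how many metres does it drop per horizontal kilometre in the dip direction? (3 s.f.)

810 m

drop per km = 1000 × tan 39° = 1000 × 0.8098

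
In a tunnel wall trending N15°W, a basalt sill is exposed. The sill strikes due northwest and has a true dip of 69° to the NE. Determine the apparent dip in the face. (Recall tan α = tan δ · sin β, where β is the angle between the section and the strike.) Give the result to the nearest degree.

The strike is due northwest and the section trends N15°W; the acute angle between them is β = 30°.
tan α = tan 69° × sin 30° = 2.6051 × 0.5000 = 1.3025
apparent dip = arctan 1.3025 = 52.49°

52°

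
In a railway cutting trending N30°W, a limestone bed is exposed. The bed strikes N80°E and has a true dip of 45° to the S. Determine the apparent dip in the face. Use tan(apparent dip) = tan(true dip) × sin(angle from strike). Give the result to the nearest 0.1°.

43.2°

Angle between strike (N80°E) and section (N30°W): β = 70°.
tan α = tan 45° × sin 70° = 1.0000 × 0.9397 = 0.9397
apparent dip = arctan 0.9397 = 43.22°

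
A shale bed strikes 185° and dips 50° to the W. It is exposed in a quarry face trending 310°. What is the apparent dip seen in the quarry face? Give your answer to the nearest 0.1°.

44.3°

The strike is 185° and the section trends 310°; the acute angle between them is β = 55°.
tan(apparent dip) = tan 50° · sin 55° = 0.9762
α = arctan(0.9762) = 44.31°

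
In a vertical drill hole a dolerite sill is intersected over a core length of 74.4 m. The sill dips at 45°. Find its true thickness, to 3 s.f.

True thickness t = h · cos(dip) = 74.4 × cos 45°
t = 74.4 × 0.7071 = 52.609 m

52.6 m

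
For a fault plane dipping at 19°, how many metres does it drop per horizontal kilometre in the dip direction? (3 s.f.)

drop per km = 1000 × tan 19° = 1000 × 0.3443

344 m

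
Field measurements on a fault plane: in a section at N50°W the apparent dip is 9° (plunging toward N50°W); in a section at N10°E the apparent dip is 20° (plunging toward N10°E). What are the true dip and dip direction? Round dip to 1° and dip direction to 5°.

true dip 20°, dip direction 015°

Each apparent-dip line lies in the plane. As unit vectors (x east, y north, z up), v₁ plunges 9°→N50°W and v₂ plunges 20°→N10°E.
n = v₁ × v₂ = (0.072, 0.284, 0.804) (taken with n_z > 0).
True dip = arccos(n_z / |n|) = arccos(0.9394) = 20.1°.
Dip direction = azimuth of (n_x, n_y) = atan2(0.072, 0.284) = 14°.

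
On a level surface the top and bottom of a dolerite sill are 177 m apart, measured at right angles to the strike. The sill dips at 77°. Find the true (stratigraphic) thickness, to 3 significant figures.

172 m

True thickness t = w · sin(dip) = 177 × sin 77°
t = 177 × 0.9744 = 172.464 m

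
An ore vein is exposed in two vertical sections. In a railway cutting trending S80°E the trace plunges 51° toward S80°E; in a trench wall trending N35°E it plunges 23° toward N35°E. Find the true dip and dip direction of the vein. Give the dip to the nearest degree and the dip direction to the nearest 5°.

The two traces are lines in the plane: v₁ = (sin 100°·cos 51°, cos 100°·cos 51°, −sin 51°), v₂ = (sin 35°·cos 23°, cos 35°·cos 23°, −sin 23°).
Cross product v₁ × v₂ gives the pole to the plane: n ∝ (0.629, -0.168, 0.525).
tan δ = √(n_x²+n_y²)/n_z = 0.651/0.525, so δ = 51.1°.
Dip direction = azimuth of (n_x, n_y) = atan2(0.629, -0.168) = 105°.

true dip 51°, dip direction 105°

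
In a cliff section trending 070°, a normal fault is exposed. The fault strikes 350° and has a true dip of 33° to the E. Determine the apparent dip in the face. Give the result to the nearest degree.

The section lies 80° from the strike.
tan(apparent dip) = tan 33° · sin 80° = 0.6395
apparent dip = arctan 0.6395 = 32.60°

33°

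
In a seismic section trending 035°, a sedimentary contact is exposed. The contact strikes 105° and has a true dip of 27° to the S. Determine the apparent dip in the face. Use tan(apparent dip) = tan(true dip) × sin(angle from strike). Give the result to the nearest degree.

The strike is 105° and the section trends 035°; the acute angle between them is β = 70°.
tan(apparent dip) = tan 27° · sin 70° = 0.4788
apparent dip = arctan 0.4788 = 25.58°

26°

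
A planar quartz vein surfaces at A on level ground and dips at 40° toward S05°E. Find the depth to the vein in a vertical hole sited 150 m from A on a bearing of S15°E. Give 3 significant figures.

124 m

The hole lies 10° from the dip direction, so the down-dip offset is 150 × cos 10° = 147.72 m.
Depth = down-dip offset × tan(dip) = 147.72 × tan 40° = 147.72 × 0.8391
Depth = 123.95 m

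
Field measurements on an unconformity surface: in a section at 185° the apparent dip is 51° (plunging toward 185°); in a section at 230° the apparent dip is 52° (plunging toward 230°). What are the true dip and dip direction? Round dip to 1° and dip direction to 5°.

Represent each trace as a vector plunging at its apparent dip toward its trend (east-north-up frame): v₁ = (-0.055, -0.627, -0.777), v₂ = (-0.472, -0.396, -0.788).
The plane normal is n = v₁ × v₂ ∝ (-0.186, -0.323, 0.274).
Dip δ = arctan(|n_h|/n_z) = arctan(0.373/0.274) = 53.7°.
The horizontal component of n points toward azimuth atan2(n_x, n_y) = 210°, the dip direction.

true dip 54°, dip direction 210°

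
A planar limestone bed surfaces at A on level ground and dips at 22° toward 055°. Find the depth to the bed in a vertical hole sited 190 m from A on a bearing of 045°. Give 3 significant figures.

75.6 m

The hole lies 10° from the dip direction, so the down-dip offset is 190 × cos 10° = 187.11 m.
Depth = down-dip offset × tan(dip) = 187.11 × tan 22° = 187.11 × 0.4040
Depth = 75.60 m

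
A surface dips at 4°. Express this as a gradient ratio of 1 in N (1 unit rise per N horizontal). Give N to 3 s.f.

1 : N means tan θ = 1/N, so N = 1/tan 4° = 1/0.0699

1 in 14.3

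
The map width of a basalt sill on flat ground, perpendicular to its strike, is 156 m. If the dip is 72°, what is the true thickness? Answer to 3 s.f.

148 m

True thickness t = w · sin(dip) = 156 × sin 72°
t = 156 × 0.9511 = 148.365 m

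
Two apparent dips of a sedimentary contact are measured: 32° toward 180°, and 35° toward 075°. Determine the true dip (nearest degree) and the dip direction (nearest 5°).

true dip 47°, dip direction 125°

Represent each trace as a vector plunging at its apparent dip toward its trend (east-north-up frame): v₁ = (0.000, -0.848, -0.530), v₂ = (0.791, 0.212, -0.574).
The plane normal is n = v₁ × v₂ ∝ (0.599, -0.419, 0.671).
Dip δ = arctan(|n_h|/n_z) = arctan(0.731/0.671) = 47.4°.
Dip direction = azimuth of (n_x, n_y) = atan2(0.599, -0.419) = 125°.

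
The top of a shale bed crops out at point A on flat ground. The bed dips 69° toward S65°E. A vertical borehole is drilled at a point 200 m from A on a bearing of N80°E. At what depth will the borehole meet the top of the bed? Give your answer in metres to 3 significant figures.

427 m

The hole lies 35° from the dip direction, so the down-dip offset is 200 × cos 35° = 163.83 m.
Depth = down-dip offset × tan(dip) = 163.83 × tan 69° = 163.83 × 2.6051
Depth = 426.79 m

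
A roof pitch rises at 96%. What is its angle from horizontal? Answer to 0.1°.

tan θ = 96/100 = 0.9600
θ = arctan(0.9600) = 43.83°

43.8°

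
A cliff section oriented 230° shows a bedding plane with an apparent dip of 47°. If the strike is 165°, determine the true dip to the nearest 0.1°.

49.8°

The section is 65° from the strike.
tan δ = tan α / sin β = tan 47° / sin 65° = 1.0724 / 0.9063 = 1.1832
δ = arctan(1.1832) = 49.80°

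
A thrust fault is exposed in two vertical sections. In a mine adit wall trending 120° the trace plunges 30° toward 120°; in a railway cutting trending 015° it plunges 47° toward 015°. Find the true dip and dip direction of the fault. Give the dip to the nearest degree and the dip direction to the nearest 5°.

true dip 54°, dip direction 055°

The two traces are lines in the plane: v₁ = (sin 120°·cos 30°, cos 120°·cos 30°, −sin 30°), v₂ = (sin 15°·cos 47°, cos 15°·cos 47°, −sin 47°).
The plane normal is n = v₁ × v₂ ∝ (0.646, 0.460, 0.571).
Dip δ = arctan(|n_h|/n_z) = arctan(0.793/0.571) = 54.3°.
The horizontal component of n points toward azimuth atan2(n_x, n_y) = 55°, the dip direction.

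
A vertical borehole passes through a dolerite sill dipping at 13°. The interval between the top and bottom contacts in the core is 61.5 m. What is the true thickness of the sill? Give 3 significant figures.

59.9 m

True thickness t = h · cos(dip) = 61.5 × cos 13°
t = 61.5 × 0.9744 = 59.924 m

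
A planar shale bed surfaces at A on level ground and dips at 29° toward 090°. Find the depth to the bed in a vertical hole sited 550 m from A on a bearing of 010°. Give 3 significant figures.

The hole lies 80° from the dip direction, so the down-dip offset is 550 × cos 80° = 95.51 m.
Depth = down-dip offset × tan(dip) = 95.51 × tan 29° = 95.51 × 0.5543
Depth = 52.94 m

52.9 m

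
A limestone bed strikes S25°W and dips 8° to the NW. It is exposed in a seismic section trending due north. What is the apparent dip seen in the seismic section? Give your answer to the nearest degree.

3°

The section lies 25° from the strike.
tan(apparent dip) = tan 8° · sin 25° = 0.0594
α = arctan(0.0594) = 3.40°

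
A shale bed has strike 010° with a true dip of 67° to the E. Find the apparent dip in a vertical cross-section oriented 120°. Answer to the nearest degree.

66°

The section lies 70° from the strike.
tan α = tan 67° × sin 70° = 2.3559 × 0.9397 = 2.2138
α = arctan(2.2138) = 65.69°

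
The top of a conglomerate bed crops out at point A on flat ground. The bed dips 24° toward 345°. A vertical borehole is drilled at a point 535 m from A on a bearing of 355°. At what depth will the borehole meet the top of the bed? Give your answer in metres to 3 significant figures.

The hole lies 10° from the dip direction, so the down-dip offset is 535 × cos 10° = 526.87 m.
Depth = down-dip offset × tan(dip) = 526.87 × tan 24° = 526.87 × 0.4452
Depth = 234.58 m

235 m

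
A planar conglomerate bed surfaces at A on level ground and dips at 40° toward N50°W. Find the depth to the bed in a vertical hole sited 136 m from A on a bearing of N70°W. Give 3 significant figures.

107 m

The hole lies 20° from the dip direction, so the down-dip offset is 136 × cos 20° = 127.80 m.
Depth = down-dip offset × tan(dip) = 127.80 × tan 40° = 127.80 × 0.8391
Depth = 107.24 m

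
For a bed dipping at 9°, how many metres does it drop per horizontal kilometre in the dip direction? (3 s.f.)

158 m

drop per km = 1000 × tan 9° = 1000 × 0.1584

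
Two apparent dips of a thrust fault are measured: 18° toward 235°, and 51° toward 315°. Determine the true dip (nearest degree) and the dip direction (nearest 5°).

Each apparent-dip line lies in the plane. As unit vectors (x east, y north, z up), v₁ plunges 18°→235° and v₂ plunges 51°→315°.
The plane normal is n = v₁ × v₂ ∝ (-0.561, 0.468, 0.589).
Dip δ = arctan(|n_h|/n_z) = arctan(0.731/0.589) = 51.1°.
Dip direction = azimuth of (n_x, n_y) = atan2(-0.561, 0.468) = 310°.

true dip 51°, dip direction 310°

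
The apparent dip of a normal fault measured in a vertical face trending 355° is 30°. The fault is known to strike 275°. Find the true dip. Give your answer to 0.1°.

β = acute angle between strike 275° and section 355° = 80°.
tan δ = tan α / sin β = tan 30° / sin 80° = 0.5774 / 0.9848 = 0.5863
true dip = arctan 0.5863 = 30.38°

30.4°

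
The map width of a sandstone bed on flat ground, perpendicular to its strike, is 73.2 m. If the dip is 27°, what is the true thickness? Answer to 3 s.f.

33.2 m

True thickness t = w · sin(dip) = 73.2 × sin 27°
t = 73.2 × 0.4540 = 33.232 m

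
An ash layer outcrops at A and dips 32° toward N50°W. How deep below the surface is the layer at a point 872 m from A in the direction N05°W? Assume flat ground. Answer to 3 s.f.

385 m

The hole lies 45° from the dip direction, so the down-dip offset is 872 × cos 45° = 616.60 m.
Depth = down-dip offset × tan(dip) = 616.60 × tan 32° = 616.60 × 0.6249
Depth = 385.29 m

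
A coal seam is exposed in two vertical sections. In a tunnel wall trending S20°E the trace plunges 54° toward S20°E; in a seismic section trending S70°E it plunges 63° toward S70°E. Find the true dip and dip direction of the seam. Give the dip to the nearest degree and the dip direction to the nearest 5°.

The two traces are lines in the plane: v₁ = (sin 160°·cos 54°, cos 160°·cos 54°, −sin 54°), v₂ = (sin 110°·cos 63°, cos 110°·cos 63°, −sin 63°).
The plane normal is n = v₁ × v₂ ∝ (0.367, -0.166, 0.204).
True dip = arccos(n_z / |n|) = arccos(0.4529) = 63.1°.
Dip direction = azimuth of (n_x, n_y) = atan2(0.367, -0.166) = 114°.

true dip 63°, dip direction 115°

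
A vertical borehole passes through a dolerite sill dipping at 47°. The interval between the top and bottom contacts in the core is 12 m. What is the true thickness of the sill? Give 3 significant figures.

8.18 m

True thickness t = h · cos(dip) = 12 × cos 47°
t = 12 × 0.6820 = 8.184 m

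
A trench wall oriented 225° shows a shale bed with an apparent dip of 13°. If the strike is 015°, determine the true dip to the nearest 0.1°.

The section is 30° from the strike.
tan(true dip) = tan 13° / sin 30° = 0.4617
true dip = arctan 0.4617 = 24.78°

24.8°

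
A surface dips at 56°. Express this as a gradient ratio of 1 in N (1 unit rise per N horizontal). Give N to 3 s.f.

1 in 0.675

1 : N means tan θ = 1/N, so N = 1/tan 56° = 1/1.4826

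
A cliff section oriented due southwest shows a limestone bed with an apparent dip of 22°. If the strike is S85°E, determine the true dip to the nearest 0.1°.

27.8°

The section is 50° from the strike.
tan(true dip) = tan 22° / sin 50° = 0.5274
δ = arctan(0.5274) = 27.81°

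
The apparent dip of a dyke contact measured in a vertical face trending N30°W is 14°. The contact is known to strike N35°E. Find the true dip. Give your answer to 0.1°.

15.4°

β = acute angle between strike N35°E and section N30°W = 65°.
tan δ = tan α / sin β = tan 14° / sin 65° = 0.2493 / 0.9063 = 0.2751
δ = arctan(0.2751) = 15.38°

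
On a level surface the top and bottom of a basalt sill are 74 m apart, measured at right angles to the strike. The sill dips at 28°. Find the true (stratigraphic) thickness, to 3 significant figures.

True thickness t = w · sin(dip) = 74 × sin 28°
t = 74 × 0.4695 = 34.741 m

34.7 m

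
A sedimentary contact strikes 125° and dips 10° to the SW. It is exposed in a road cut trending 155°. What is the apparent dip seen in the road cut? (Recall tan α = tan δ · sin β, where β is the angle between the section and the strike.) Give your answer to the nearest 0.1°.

5.0°

The section lies 30° from the strike.
tan(apparent dip) = tan 10° · sin 30° = 0.0882
apparent dip = arctan 0.0882 = 5.04°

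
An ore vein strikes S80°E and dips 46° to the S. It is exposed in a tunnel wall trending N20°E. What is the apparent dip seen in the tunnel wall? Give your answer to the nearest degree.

The strike is S80°E and the section trends N20°E; the acute angle between them is β = 80°.
tan α = tan 46° × sin 80° = 1.0355 × 0.9848 = 1.0198
α = arctan(1.0198) = 45.56°

46°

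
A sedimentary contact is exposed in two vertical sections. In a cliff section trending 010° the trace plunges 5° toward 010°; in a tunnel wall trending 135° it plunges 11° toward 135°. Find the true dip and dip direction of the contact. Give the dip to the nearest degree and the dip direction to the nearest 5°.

The two traces are lines in the plane: v₁ = (sin 10°·cos 5°, cos 10°·cos 5°, −sin 5°), v₂ = (sin 135°·cos 11°, cos 135°·cos 11°, −sin 11°).
The plane normal is n = v₁ × v₂ ∝ (0.248, 0.027, 0.801).
tan δ = √(n_x²+n_y²)/n_z = 0.249/0.801, so δ = 17.3°.
Dip direction = azimuth of (n_x, n_y) = atan2(0.248, 0.027) = 84°.

true dip 17°, dip direction 085°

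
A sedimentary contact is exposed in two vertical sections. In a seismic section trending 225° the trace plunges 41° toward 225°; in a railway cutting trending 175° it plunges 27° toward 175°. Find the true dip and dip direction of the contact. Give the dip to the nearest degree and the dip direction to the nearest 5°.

The two traces are lines in the plane: v₁ = (sin 225°·cos 41°, cos 225°·cos 41°, −sin 41°), v₂ = (sin 175°·cos 27°, cos 175°·cos 27°, −sin 27°).
Cross product v₁ × v₂ gives the pole to the plane: n ∝ (-0.340, -0.293, 0.515).
True dip = arccos(n_z / |n|) = arccos(0.7538) = 41.1°.
Dip direction = azimuth of (n_x, n_y) = atan2(-0.340, -0.293) = 229°.

true dip 41°, dip direction 230°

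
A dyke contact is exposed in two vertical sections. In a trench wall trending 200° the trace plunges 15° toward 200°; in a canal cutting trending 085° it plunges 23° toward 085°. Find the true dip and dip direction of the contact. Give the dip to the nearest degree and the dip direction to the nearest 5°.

true dip 33°, dip direction 135°

The two traces are lines in the plane: v₁ = (sin 200°·cos 15°, cos 200°·cos 15°, −sin 15°), v₂ = (sin 85°·cos 23°, cos 85°·cos 23°, −sin 23°).
n = v₁ × v₂ = (0.375, -0.366, 0.806) (taken with n_z > 0).
Dip δ = arctan(|n_h|/n_z) = arctan(0.525/0.806) = 33.1°.
Dip direction = azimuth of (n_x, n_y) = atan2(0.375, -0.366) = 134°.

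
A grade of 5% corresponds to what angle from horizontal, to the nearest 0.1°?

tan θ = 5/100 = 0.0500
θ = arctan(0.0500) = 2.86°

2.9°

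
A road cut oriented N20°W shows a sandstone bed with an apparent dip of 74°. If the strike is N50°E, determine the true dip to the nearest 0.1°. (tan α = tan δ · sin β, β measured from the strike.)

74.9°

β = acute angle between strike N50°E and section N20°W = 70°.
tan δ = tan α / sin β = tan 74° / sin 70° = 3.4874 / 0.9397 = 3.7112
true dip = arctan 3.7112 = 74.92°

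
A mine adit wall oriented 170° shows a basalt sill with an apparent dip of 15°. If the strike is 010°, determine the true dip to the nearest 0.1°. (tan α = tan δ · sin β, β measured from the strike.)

38.1°

The section is 20° from the strike.
tan δ = tan α / sin β = tan 15° / sin 20° = 0.2679 / 0.3420 = 0.7834
δ = arctan(0.7834) = 38.08°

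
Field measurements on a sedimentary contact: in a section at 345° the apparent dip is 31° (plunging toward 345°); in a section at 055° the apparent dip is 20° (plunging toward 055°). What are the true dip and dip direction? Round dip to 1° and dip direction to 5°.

true dip 32°, dip direction 000°

Represent each trace as a vector plunging at its apparent dip toward its trend (east-north-up frame): v₁ = (-0.222, 0.828, -0.515), v₂ = (0.770, 0.539, -0.342).
Cross product v₁ × v₂ gives the pole to the plane: n ∝ (0.006, 0.472, 0.757).
tan δ = √(n_x²+n_y²)/n_z = 0.472/0.757, so δ = 32.0°.
The horizontal component of n points toward azimuth atan2(n_x, n_y) = 1°, the dip direction.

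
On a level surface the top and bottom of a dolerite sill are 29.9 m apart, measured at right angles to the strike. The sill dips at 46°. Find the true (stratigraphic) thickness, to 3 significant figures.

True thickness t = w · sin(dip) = 29.9 × sin 46°
t = 29.9 × 0.7193 = 21.508 m

21.5 m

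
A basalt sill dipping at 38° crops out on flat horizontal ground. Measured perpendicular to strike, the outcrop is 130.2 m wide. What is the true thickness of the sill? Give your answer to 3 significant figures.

80.2 m

True thickness t = w · sin(dip) = 130.2 × sin 38°
t = 130.2 × 0.6157 = 80.159 m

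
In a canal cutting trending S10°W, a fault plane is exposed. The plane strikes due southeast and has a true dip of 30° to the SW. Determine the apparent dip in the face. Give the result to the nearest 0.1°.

25.3°

Angle between strike (due southeast) and section (S10°W): β = 55°.
tan(apparent dip) = tan 30° · sin 55° = 0.4729
apparent dip = arctan 0.4729 = 25.31°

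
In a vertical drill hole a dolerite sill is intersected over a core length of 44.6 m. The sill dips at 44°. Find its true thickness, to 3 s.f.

32.1 m

True thickness t = h · cos(dip) = 44.6 × cos 44°
t = 44.6 × 0.7193 = 32.083 m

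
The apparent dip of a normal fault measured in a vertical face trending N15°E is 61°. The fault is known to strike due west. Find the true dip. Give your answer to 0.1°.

61.8°

β = acute angle between strike due west and section N15°E = 75°.
tan(true dip) = tan 61° / sin 75° = 1.8677
true dip = arctan 1.8677 = 61.83°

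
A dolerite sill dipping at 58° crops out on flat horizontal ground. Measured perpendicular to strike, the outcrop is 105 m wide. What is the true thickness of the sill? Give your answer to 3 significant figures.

89.0 m

True thickness t = w · sin(dip) = 105 × sin 58°
t = 105 × 0.8480 = 89.045 m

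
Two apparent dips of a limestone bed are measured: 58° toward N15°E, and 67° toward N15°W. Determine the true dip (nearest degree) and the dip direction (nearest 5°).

Represent each trace as a vector plunging at its apparent dip toward its trend (east-north-up frame): v₁ = (0.137, 0.512, -0.848), v₂ = (-0.101, 0.377, -0.921).
n = v₁ × v₂ = (-0.151, 0.212, 0.104) (taken with n_z > 0).
tan δ = √(n_x²+n_y²)/n_z = 0.260/0.104, so δ = 68.3°.
Dip direction = azimuth of (n_x, n_y) = atan2(-0.151, 0.212) = 325°.

true dip 68°, dip direction 325°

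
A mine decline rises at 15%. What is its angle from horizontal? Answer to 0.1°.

8.5°

tan θ = 15/100 = 0.1500
θ = arctan(0.1500) = 8.53°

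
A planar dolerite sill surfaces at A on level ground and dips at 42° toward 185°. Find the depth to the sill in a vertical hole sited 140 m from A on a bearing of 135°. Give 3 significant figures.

81.0 m

The hole lies 50° from the dip direction, so the down-dip offset is 140 × cos 50° = 89.99 m.
Depth = down-dip offset × tan(dip) = 89.99 × tan 42° = 89.99 × 0.9004
Depth = 81.03 m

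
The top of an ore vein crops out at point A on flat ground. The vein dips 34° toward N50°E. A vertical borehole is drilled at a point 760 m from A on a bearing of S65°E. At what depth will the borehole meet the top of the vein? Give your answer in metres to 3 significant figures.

The hole lies 65° from the dip direction, so the down-dip offset is 760 × cos 65° = 321.19 m.
Depth = down-dip offset × tan(dip) = 321.19 × tan 34° = 321.19 × 0.6745
Depth = 216.65 m

217 m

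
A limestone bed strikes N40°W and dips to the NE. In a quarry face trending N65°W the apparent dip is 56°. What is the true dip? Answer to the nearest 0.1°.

The section is 25° from the strike.
tan(true dip) = tan 56° / sin 25° = 3.5080
true dip = arctan 3.5080 = 74.09°

74.1°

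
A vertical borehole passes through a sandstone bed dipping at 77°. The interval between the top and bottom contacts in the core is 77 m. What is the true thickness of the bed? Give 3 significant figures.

True thickness t = h · cos(dip) = 77 × cos 77°
t = 77 × 0.2250 = 17.321 m

17.3 m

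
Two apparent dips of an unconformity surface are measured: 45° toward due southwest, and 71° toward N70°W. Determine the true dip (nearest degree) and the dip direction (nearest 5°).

true dip 71°, dip direction 295°

The two traces are lines in the plane: v₁ = (sin 225°·cos 45°, cos 225°·cos 45°, −sin 45°), v₂ = (sin 290°·cos 71°, cos 290°·cos 71°, −sin 71°).
Cross product v₁ × v₂ gives the pole to the plane: n ∝ (-0.551, 0.256, 0.209).
Dip δ = arctan(|n_h|/n_z) = arctan(0.608/0.209) = 71.1°.
Dip direction = atan2(-0.551, 0.256) = 295° (azimuth of n's horizontal projection).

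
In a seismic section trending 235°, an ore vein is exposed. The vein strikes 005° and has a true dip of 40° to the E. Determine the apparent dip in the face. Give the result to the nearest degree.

33°

The strike is 005° and the section trends 235°; the acute angle between them is β = 50°.
tan α = tan 40° × sin 50° = 0.8391 × 0.7660 = 0.6428
apparent dip = arctan 0.6428 = 32.73°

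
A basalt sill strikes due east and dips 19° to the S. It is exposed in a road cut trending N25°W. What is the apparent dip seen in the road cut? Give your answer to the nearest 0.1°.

The section lies 65° from the strike.
tan(apparent dip) = tan 19° · sin 65° = 0.3121
apparent dip = arctan 0.3121 = 17.33°

17.3°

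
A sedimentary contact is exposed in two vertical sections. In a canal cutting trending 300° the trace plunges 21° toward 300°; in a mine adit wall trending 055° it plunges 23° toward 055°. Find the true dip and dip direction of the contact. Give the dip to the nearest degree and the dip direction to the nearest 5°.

Each apparent-dip line lies in the plane. As unit vectors (x east, y north, z up), v₁ plunges 21°→300° and v₂ plunges 23°→055°.
Cross product v₁ × v₂ gives the pole to the plane: n ∝ (-0.007, 0.586, 0.779).
True dip = arccos(n_z / |n|) = arccos(0.7990) = 37.0°.
Dip direction = azimuth of (n_x, n_y) = atan2(-0.007, 0.586) = 359°.

true dip 37°, dip direction 000°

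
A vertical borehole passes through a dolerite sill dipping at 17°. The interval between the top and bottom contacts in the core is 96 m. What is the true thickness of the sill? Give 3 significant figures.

True thickness t = h · cos(dip) = 96 × cos 17°
t = 96 × 0.9563 = 91.805 m

91.8 m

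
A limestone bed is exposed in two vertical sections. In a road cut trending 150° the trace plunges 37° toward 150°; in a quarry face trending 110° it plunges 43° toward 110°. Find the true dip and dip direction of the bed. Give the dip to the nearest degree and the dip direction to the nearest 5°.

The two traces are lines in the plane: v₁ = (sin 150°·cos 37°, cos 150°·cos 37°, −sin 37°), v₂ = (sin 110°·cos 43°, cos 110°·cos 43°, −sin 43°).
The plane normal is n = v₁ × v₂ ∝ (0.321, -0.141, 0.375).
tan δ = √(n_x²+n_y²)/n_z = 0.351/0.375, so δ = 43.1°.
Dip direction = azimuth of (n_x, n_y) = atan2(0.321, -0.141) = 114°.

true dip 43°, dip direction 115°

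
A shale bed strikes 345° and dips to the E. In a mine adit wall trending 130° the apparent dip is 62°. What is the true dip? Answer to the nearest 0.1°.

The section is 35° from the strike.
tan δ = tan α / sin β = tan 62° / sin 35° = 1.8807 / 0.5736 = 3.2789
δ = arctan(3.2789) = 73.04°

73.0°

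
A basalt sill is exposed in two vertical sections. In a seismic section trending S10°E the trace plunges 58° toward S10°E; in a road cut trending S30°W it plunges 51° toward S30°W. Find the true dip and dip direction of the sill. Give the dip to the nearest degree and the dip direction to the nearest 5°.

Each apparent-dip line lies in the plane. As unit vectors (x east, y north, z up), v₁ plunges 58°→S10°E and v₂ plunges 51°→S30°W.
The plane normal is n = v₁ × v₂ ∝ (0.057, -0.338, 0.214).
True dip = arccos(n_z / |n|) = arccos(0.5299) = 58.0°.
Dip direction = atan2(0.057, -0.338) = 170° (azimuth of n's horizontal projection).

true dip 58°, dip direction 170°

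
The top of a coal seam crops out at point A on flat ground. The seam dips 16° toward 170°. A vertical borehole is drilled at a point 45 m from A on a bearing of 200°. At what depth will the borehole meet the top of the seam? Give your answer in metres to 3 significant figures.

The hole lies 30° from the dip direction, so the down-dip offset is 45 × cos 30° = 38.97 m.
Depth = down-dip offset × tan(dip) = 38.97 × tan 16° = 38.97 × 0.2867
Depth = 11.17 m

11.2 m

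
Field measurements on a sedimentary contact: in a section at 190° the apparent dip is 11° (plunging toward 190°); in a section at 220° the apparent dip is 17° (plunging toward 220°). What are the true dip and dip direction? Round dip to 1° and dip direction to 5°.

Each apparent-dip line lies in the plane. As unit vectors (x east, y north, z up), v₁ plunges 11°→190° and v₂ plunges 17°→220°.
The plane normal is n = v₁ × v₂ ∝ (-0.143, -0.067, 0.469).
Dip δ = arctan(|n_h|/n_z) = arctan(0.158/0.469) = 18.6°.
Dip direction = atan2(-0.143, -0.067) = 245° (azimuth of n's horizontal projection).

true dip 19°, dip direction 245°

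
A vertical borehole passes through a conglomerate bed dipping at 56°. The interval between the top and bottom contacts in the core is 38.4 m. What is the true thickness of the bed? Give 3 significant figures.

True thickness t = h · cos(dip) = 38.4 × cos 56°
t = 38.4 × 0.5592 = 21.473 m

21.5 m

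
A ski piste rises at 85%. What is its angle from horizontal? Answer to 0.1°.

tan θ = 85/100 = 0.8500
θ = arctan(0.8500) = 40.36°

40.4°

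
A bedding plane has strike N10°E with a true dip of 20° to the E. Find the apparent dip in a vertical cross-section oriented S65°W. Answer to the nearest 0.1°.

16.6°

The section lies 55° from the strike.
tan α = tan 20° × sin 55° = 0.3640 × 0.8192 = 0.2981
apparent dip = arctan 0.2981 = 16.60°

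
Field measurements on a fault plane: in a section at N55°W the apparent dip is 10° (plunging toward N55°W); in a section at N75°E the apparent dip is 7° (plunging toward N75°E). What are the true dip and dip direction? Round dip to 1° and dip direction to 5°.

true dip 20°, dip direction 005°

Each apparent-dip line lies in the plane. As unit vectors (x east, y north, z up), v₁ plunges 10°→N55°W and v₂ plunges 7°→N75°E.
Cross product v₁ × v₂ gives the pole to the plane: n ∝ (0.024, 0.265, 0.749).
True dip = arccos(n_z / |n|) = arccos(0.9423) = 19.6°.
Dip direction = azimuth of (n_x, n_y) = atan2(0.024, 0.265) = 5°.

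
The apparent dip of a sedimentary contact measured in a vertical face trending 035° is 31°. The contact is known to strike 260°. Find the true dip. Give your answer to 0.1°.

40.4°

The section is 45° from the strike.
tan(true dip) = tan 31° / sin 45° = 0.8497
true dip = arctan 0.8497 = 40.36°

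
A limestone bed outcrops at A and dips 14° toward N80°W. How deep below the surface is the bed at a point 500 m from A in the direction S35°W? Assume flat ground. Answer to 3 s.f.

The hole lies 65° from the dip direction, so the down-dip offset is 500 × cos 65° = 211.31 m.
Depth = down-dip offset × tan(dip) = 211.31 × tan 14° = 211.31 × 0.2493
Depth = 52.69 m

52.7 m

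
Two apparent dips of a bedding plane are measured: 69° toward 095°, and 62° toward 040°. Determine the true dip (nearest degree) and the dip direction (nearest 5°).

Each apparent-dip line lies in the plane. As unit vectors (x east, y north, z up), v₁ plunges 69°→095° and v₂ plunges 62°→040°.
n = v₁ × v₂ = (0.363, 0.033, 0.138) (taken with n_z > 0).
True dip = arccos(n_z / |n|) = arccos(0.3534) = 69.3°.
Dip direction = azimuth of (n_x, n_y) = atan2(0.363, 0.033) = 85°.

true dip 69°, dip direction 085°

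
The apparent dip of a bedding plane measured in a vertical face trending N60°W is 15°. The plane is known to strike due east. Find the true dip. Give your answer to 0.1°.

β = acute angle between strike due east and section N60°W = 30°.
tan(true dip) = tan 15° / sin 30° = 0.5359
δ = arctan(0.5359) = 28.19°

28.2°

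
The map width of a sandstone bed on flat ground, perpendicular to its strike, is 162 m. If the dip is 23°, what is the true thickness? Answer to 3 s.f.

63.3 m

True thickness t = w · sin(dip) = 162 × sin 23°
t = 162 × 0.3907 = 63.298 m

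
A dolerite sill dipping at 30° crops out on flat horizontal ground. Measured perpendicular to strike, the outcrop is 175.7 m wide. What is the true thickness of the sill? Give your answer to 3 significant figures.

True thickness t = w · sin(dip) = 175.7 × sin 30°
t = 175.7 × 0.5000 = 87.850 m

87.8 m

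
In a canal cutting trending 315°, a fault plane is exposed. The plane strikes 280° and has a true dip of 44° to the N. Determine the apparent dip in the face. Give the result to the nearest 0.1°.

29.0°

The strike is 280° and the section trends 315°; the acute angle between them is β = 35°.
tan(apparent dip) = tan 44° · sin 35° = 0.5539
α = arctan(0.5539) = 28.98°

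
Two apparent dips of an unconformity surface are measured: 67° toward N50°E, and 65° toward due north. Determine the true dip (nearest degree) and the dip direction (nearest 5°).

Each apparent-dip line lies in the plane. As unit vectors (x east, y north, z up), v₁ plunges 67°→N50°E and v₂ plunges 65°→due north.
n = v₁ × v₂ = (0.161, 0.271, 0.126) (taken with n_z > 0).
tan δ = √(n_x²+n_y²)/n_z = 0.316/0.126, so δ = 68.2°.
Dip direction = atan2(0.161, 0.271) = 31° (azimuth of n's horizontal projection).

true dip 68°, dip direction 030°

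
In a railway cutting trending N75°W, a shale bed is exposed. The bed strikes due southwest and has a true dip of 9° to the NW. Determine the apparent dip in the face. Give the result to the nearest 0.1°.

Angle between strike (due southwest) and section (N75°W): β = 60°.
tan α = tan 9° × sin 60° = 0.1584 × 0.8660 = 0.1372
α = arctan(0.1372) = 7.81°

7.8°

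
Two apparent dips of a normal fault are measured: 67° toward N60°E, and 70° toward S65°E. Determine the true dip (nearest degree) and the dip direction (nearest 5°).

Represent each trace as a vector plunging at its apparent dip toward its trend (east-north-up frame): v₁ = (0.338, 0.195, -0.921), v₂ = (0.310, -0.145, -0.940).
n = v₁ × v₂ = (0.317, -0.033, 0.109) (taken with n_z > 0).
Dip δ = arctan(|n_h|/n_z) = arctan(0.318/0.109) = 71.0°.
Dip direction = azimuth of (n_x, n_y) = atan2(0.317, -0.033) = 96°.

true dip 71°, dip direction 095°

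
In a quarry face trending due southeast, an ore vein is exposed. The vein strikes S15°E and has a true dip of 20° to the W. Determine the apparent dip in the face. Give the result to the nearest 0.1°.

10.3°

The strike is S15°E and the section trends due southeast; the acute angle between them is β = 30°.
tan(apparent dip) = tan 20° · sin 30° = 0.1820
α = arctan(0.1820) = 10.31°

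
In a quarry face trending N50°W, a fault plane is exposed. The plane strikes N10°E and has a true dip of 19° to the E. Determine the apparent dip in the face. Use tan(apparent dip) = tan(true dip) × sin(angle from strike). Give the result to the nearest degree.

17°

The strike is N10°E and the section trends N50°W; the acute angle between them is β = 60°.
tan α = tan 19° × sin 60° = 0.3443 × 0.8660 = 0.2982
α = arctan(0.2982) = 16.60°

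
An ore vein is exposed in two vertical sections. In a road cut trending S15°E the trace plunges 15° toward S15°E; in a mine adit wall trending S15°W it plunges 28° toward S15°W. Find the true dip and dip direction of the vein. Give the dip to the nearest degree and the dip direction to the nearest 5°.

The two traces are lines in the plane: v₁ = (sin 165°·cos 15°, cos 165°·cos 15°, −sin 15°), v₂ = (sin 195°·cos 28°, cos 195°·cos 28°, −sin 28°).
The plane normal is n = v₁ × v₂ ∝ (-0.217, -0.177, 0.426).
Dip δ = arctan(|n_h|/n_z) = arctan(0.280/0.426) = 33.3°.
The horizontal component of n points toward azimuth atan2(n_x, n_y) = 231°, the dip direction.

true dip 33°, dip direction 230°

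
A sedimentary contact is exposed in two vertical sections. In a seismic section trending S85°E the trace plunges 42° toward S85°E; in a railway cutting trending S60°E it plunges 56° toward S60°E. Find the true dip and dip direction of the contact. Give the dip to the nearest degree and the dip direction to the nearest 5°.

Each apparent-dip line lies in the plane. As unit vectors (x east, y north, z up), v₁ plunges 42°→S85°E and v₂ plunges 56°→S60°E.
n = v₁ × v₂ = (0.133, -0.290, 0.176) (taken with n_z > 0).
tan δ = √(n_x²+n_y²)/n_z = 0.319/0.176, so δ = 61.2°.
The horizontal component of n points toward azimuth atan2(n_x, n_y) = 155°, the dip direction.

true dip 61°, dip direction 155°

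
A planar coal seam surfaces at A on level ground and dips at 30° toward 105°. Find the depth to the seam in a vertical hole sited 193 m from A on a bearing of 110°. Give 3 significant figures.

The hole lies 5° from the dip direction, so the down-dip offset is 193 × cos 5° = 192.27 m.
Depth = down-dip offset × tan(dip) = 192.27 × tan 30° = 192.27 × 0.5774
Depth = 111.00 m

111 m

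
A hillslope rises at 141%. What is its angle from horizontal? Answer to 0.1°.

54.7°

tan θ = 141/100 = 1.4100
θ = arctan(1.4100) = 54.65°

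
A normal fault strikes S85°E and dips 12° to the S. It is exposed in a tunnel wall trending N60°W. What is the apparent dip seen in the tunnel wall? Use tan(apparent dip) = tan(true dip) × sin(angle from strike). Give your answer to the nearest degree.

The strike is S85°E and the section trends N60°W; the acute angle between them is β = 25°.
tan α = tan 12° × sin 25° = 0.2126 × 0.4226 = 0.0898
α = arctan(0.0898) = 5.13°

5°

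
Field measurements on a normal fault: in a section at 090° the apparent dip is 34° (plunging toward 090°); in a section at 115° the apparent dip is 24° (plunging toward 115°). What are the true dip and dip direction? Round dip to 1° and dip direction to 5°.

The two traces are lines in the plane: v₁ = (sin 90°·cos 34°, cos 90°·cos 34°, −sin 34°), v₂ = (sin 115°·cos 24°, cos 115°·cos 24°, −sin 24°).
The plane normal is n = v₁ × v₂ ∝ (0.216, 0.126, 0.320).
tan δ = √(n_x²+n_y²)/n_z = 0.250/0.320, so δ = 38.0°.
Dip direction = atan2(0.216, 0.126) = 60° (azimuth of n's horizontal projection).

true dip 38°, dip direction 060°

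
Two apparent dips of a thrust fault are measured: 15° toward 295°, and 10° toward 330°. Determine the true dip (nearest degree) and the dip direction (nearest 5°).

Represent each trace as a vector plunging at its apparent dip toward its trend (east-north-up frame): v₁ = (-0.875, 0.408, -0.259), v₂ = (-0.492, 0.853, -0.174).
The plane normal is n = v₁ × v₂ ∝ (-0.150, 0.025, 0.546).
tan δ = √(n_x²+n_y²)/n_z = 0.152/0.546, so δ = 15.6°.
Dip direction = azimuth of (n_x, n_y) = atan2(-0.150, 0.025) = 279°.

true dip 16°, dip direction 280°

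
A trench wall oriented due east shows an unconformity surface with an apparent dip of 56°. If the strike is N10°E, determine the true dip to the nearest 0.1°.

The section is 80° from the strike.
tan(true dip) = tan 56° / sin 80° = 1.5054
δ = arctan(1.5054) = 56.41°

56.4°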